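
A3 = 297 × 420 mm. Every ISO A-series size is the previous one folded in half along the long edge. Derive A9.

37 × 52 mm

A4: ⌊420/2⌋ × 297 = 210 × 297 mm
A5: ⌊297/2⌋ × 210 = 148 × 210 mm
A6: ⌊210/2⌋ × 148 = 105 × 148 mm
A7: ⌊148/2⌋ × 105 = 74 × 105 mm
A8: ⌊105/2⌋ × 74 = 52 × 74 mm
A9: ⌊74/2⌋ × 52 = 37 × 52 mm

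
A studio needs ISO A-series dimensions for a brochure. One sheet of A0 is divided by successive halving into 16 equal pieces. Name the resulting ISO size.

16 = 2^4, so 4 halving steps.
A0 → A1 → … → A4 after 4 steps.

A4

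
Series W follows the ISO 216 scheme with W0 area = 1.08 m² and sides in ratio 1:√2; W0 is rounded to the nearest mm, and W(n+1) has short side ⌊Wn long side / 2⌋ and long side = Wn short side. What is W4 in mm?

218 × 309 mm

Let W0's short side be w mm. w · w√2 = 1.08 m² = 1,080,000 mm², so w ≈ 873.9 mm and w√2 ≈ 1235.9 mm → W0 = 874 × 1236 mm.
W1: ⌊1236/2⌋ × 874 = 618 × 874 mm
W2: ⌊874/2⌋ × 618 = 437 × 618 mm
W3: ⌊618/2⌋ × 437 = 309 × 437 mm
W4: ⌊437/2⌋ × 309 = 218 × 309 mm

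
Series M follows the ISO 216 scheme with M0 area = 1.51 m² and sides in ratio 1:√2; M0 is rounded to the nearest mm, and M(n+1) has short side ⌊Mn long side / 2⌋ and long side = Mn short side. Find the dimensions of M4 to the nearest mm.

Let M0's short side be w mm. w · w√2 = 1.51 m² = 1,510,000 mm², so w ≈ 1033.3 mm and w√2 ≈ 1461.3 mm → M0 = 1033 × 1461 mm.
M1: ⌊1461/2⌋ × 1033 = 730 × 1033 mm
M2: ⌊1033/2⌋ × 730 = 516 × 730 mm
M3: ⌊730/2⌋ × 516 = 365 × 516 mm
M4: ⌊516/2⌋ × 365 = 258 × 365 mm

258 × 365 mm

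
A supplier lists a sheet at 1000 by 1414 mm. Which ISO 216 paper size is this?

B0 (1000 × 1414 mm)

Aspect ratio 1414/1000 ≈ 1.414 — close to the ISO √2 ≈ 1.414.
In the B-series (B0 = 1000 × 1414 mm): B0 = 1000 × 1414 mm.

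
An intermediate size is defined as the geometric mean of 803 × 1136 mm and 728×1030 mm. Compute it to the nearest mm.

765 × 1082 mm

Short side: √(803 · 728) = √584584 ≈ 764.6 → 765 mm
Long side: √(1136 · 1030) = √1170080 ≈ 1081.7 → 1082 mm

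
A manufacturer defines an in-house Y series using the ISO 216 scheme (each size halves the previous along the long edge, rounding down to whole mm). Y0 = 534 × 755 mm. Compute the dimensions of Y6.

Y1: ⌊755/2⌋ × 534 = 377 × 534 mm
Y2: ⌊534/2⌋ × 377 = 267 × 377 mm
Y3: ⌊377/2⌋ × 267 = 188 × 267 mm
Y4: ⌊267/2⌋ × 188 = 133 × 188 mm
Y5: ⌊188/2⌋ × 133 = 94 × 133 mm
Y6: ⌊133/2⌋ × 94 = 66 × 94 mm

66 × 94 mm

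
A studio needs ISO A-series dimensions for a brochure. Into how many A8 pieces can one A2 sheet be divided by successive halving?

64

A2 = 420 × 594 mm; A8 = 52 × 74 mm.
Each halving step doubles the count; 6 steps from A2 to A8.
2^6 = 64.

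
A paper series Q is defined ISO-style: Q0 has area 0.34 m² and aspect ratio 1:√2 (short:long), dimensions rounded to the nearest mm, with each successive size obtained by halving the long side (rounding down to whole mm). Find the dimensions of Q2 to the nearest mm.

Let Q0's short side be w mm. w · w√2 = 0.34 m² = 340,000 mm², so w ≈ 490.3 mm and w√2 ≈ 693.4 mm → Q0 = 490 × 693 mm.
Q1: ⌊693/2⌋ × 490 = 346 × 490 mm
Q2: ⌊490/2⌋ × 346 = 245 × 346 mm

245 × 346 mm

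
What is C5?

162 × 229 mm

C0 = 917 × 1297 mm (C0 is the geometric mean of A0 and B0, aspect 1:√2).
C1: ⌊1297/2⌋ × 917 = 648 × 917 mm
C2: ⌊917/2⌋ × 648 = 458 × 648 mm
C3: ⌊648/2⌋ × 458 = 324 × 458 mm
C4: ⌊458/2⌋ × 324 = 229 × 324 mm
C5: ⌊324/2⌋ × 229 = 162 × 229 mm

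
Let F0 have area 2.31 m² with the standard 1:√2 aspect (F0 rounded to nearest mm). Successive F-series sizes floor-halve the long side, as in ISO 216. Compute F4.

Let F0's short side be w mm. w · w√2 = 2.31 m² = 2,310,000 mm², so w ≈ 1278.1 mm and w√2 ≈ 1807.4 mm → F0 = 1278 × 1807 mm.
F1: ⌊1807/2⌋ × 1278 = 903 × 1278 mm
F2: ⌊1278/2⌋ × 903 = 639 × 903 mm
F3: ⌊903/2⌋ × 639 = 451 × 639 mm
F4: ⌊639/2⌋ × 451 = 319 × 451 mm

319 × 451 mm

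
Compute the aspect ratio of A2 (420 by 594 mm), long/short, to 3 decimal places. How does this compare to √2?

594 / 420 = 1.414
Matches √2 ≈ 1.414 — the ISO 216 defining ratio.

1.414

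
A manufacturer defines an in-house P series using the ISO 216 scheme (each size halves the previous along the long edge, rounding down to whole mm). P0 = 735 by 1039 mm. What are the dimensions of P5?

P1: ⌊1039/2⌋ × 735 = 519 × 735 mm
P2: ⌊735/2⌋ × 519 = 367 × 519 mm
P3: ⌊519/2⌋ × 367 = 259 × 367 mm
P4: ⌊367/2⌋ × 259 = 183 × 259 mm
P5: ⌊259/2⌋ × 183 = 129 × 183 mm

129 × 183 mm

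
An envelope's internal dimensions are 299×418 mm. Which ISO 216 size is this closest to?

Aspect ratio 418/299 ≈ 1.398 (ISO target is √2 ≈ 1.414).
In the A-series (A0 area = 1 m²): A3 = 297 × 420 mm.
Off by 4 mm total — nearest standard size.

A3 (297 × 420 mm)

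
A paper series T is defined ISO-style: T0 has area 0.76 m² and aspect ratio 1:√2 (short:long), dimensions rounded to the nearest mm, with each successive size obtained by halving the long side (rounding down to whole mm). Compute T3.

Let T0's short side be w mm. w · w√2 = 0.76 m² = 760,000 mm², so w ≈ 733.1 mm and w√2 ≈ 1036.7 mm → T0 = 733 × 1037 mm.
T1: ⌊1037/2⌋ × 733 = 518 × 733 mm
T2: ⌊733/2⌋ × 518 = 366 × 518 mm
T3: ⌊518/2⌋ × 366 = 259 × 366 mm

259 × 366 mm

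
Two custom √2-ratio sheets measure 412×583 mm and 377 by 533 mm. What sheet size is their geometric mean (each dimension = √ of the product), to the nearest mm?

394 × 557 mm

Short side: √(412 · 377) = √155324 ≈ 394.1 → 394 mm
Long side: √(583 · 533) = √310739 ≈ 557.4 → 557 mm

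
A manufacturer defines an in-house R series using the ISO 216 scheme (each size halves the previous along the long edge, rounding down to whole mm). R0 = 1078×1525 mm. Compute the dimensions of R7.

95 × 134 mm

R1 = 762 × 1078 mm (from R0 by 1 halving).
R2: ⌊1078/2⌋ × 762 = 539 × 762 mm
R3: ⌊762/2⌋ × 539 = 381 × 539 mm
R4: ⌊539/2⌋ × 381 = 269 × 381 mm
R5: ⌊381/2⌋ × 269 = 190 × 269 mm
R6: ⌊269/2⌋ × 190 = 134 × 190 mm
R7: ⌊190/2⌋ × 134 = 95 × 134 mm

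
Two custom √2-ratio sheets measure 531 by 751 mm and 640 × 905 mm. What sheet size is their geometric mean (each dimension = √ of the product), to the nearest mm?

Short side: √(531 · 640) = √339840 ≈ 583.0 → 583 mm
Long side: √(751 · 905) = √679655 ≈ 824.4 → 824 mm

583 × 824 mm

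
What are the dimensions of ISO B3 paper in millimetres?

353 × 500 mm

B0 = 1000 × 1414 mm (B0 has a 1000 mm short side, aspect 1:√2).
B1: ⌊1414/2⌋ × 1000 = 707 × 1000 mm
B2: ⌊1000/2⌋ × 707 = 500 × 707 mm
B3: ⌊707/2⌋ × 500 = 353 × 500 mm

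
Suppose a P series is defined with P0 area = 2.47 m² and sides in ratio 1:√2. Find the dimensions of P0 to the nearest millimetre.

1322 × 1869 mm

Let the short side be w mm. Then w · w√2 = 2.47 m² = 2,470,000 mm².
w² = 2,470,000/√2, so w ≈ 1321.6 mm; long side = w√2 ≈ 1869.0 mm.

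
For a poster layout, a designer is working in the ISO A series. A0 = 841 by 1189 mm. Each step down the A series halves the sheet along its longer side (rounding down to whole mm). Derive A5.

148 × 210 mm

A1: ⌊1189/2⌋ × 841 = 594 × 841 mm
A2: ⌊841/2⌋ × 594 = 420 × 594 mm
A3: ⌊594/2⌋ × 420 = 297 × 420 mm
A4: ⌊420/2⌋ × 297 = 210 × 297 mm
A5: ⌊297/2⌋ × 210 = 148 × 210 mm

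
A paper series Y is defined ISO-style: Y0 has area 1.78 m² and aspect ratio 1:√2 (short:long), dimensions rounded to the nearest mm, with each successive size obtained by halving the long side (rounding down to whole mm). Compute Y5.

Let Y0's short side be w mm. w · w√2 = 1.78 m² = 1,780,000 mm², so w ≈ 1121.9 mm and w√2 ≈ 1586.6 mm → Y0 = 1122 × 1587 mm.
Y1: ⌊1587/2⌋ × 1122 = 793 × 1122 mm
Y2: ⌊1122/2⌋ × 793 = 561 × 793 mm
Y3: ⌊793/2⌋ × 561 = 396 × 561 mm
Y4: ⌊561/2⌋ × 396 = 280 × 396 mm
Y5: ⌊396/2⌋ × 280 = 198 × 280 mm

198 × 280 mm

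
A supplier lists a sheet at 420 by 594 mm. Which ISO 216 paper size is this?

A2 (420 × 594 mm)

Aspect ratio 594/420 ≈ 1.414 — close to the ISO √2 ≈ 1.414.
In the A-series (A0 area = 1 m²): A2 = 420 × 594 mm.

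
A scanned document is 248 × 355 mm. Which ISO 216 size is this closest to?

B4 (250 × 353 mm)

Aspect ratio 355/248 ≈ 1.431 (ISO target is √2 ≈ 1.414).
In the B-series (B0 = 1000 × 1414 mm): B4 = 250 × 353 mm.
Off by 4 mm total — nearest standard size.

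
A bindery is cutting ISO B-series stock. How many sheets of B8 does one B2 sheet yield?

64

Each ISO step halves the sheet: 1 × B2 → 2 × B3 → 4 × B4 → 8 × B5 → …
From B2 to B8 is 6 halving steps: 2^6 = 64.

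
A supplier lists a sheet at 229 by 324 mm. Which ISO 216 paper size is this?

Aspect ratio 324/229 ≈ 1.415 — close to the ISO √2 ≈ 1.414.
In the C-series (envelope sizes, between A and B): C4 = 229 × 324 mm.

C4 (229 × 324 mm)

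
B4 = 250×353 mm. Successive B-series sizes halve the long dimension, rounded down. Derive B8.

62 × 88 mm

B5: ⌊353/2⌋ × 250 = 176 × 250 mm
B6: ⌊250/2⌋ × 176 = 125 × 176 mm
B7: ⌊176/2⌋ × 125 = 88 × 125 mm
B8: ⌊125/2⌋ × 88 = 62 × 88 mm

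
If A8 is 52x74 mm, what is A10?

A9: ⌊74/2⌋ × 52 = 37 × 52 mm
A10: ⌊52/2⌋ × 37 = 26 × 37 mm

26 × 37 mm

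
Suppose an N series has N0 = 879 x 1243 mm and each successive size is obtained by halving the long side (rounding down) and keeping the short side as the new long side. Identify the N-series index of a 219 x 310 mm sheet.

N4

N0: 879 × 1243 mm
N1: 621 × 879 mm
N2: 439 × 621 mm
N3: 310 × 439 mm
N4: 219 × 310 mm
N5: 155 × 219 mm
→ matches N4.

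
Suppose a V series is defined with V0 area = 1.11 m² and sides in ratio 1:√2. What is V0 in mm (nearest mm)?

886 × 1253 mm

Let the short side be w mm. Then w · w√2 = 1.11 m² = 1,110,000 mm².
w² = 1,110,000/√2, so w ≈ 885.9 mm; long side = w√2 ≈ 1252.9 mm.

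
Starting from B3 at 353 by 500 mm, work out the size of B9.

44 × 62 mm

B4: ⌊500/2⌋ × 353 = 250 × 353 mm
B5: ⌊353/2⌋ × 250 = 176 × 250 mm
B6: ⌊250/2⌋ × 176 = 125 × 176 mm
B7: ⌊176/2⌋ × 125 = 88 × 125 mm
B8: ⌊125/2⌋ × 88 = 62 × 88 mm
B9: ⌊88/2⌋ × 62 = 44 × 62 mm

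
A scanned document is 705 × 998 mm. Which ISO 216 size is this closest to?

B1 (707 × 1000 mm)

Aspect ratio 998/705 ≈ 1.416 — close to the ISO √2 ≈ 1.414.
In the B-series (B0 = 1000 × 1414 mm): B1 = 707 × 1000 mm.
Off by 4 mm total — nearest standard size.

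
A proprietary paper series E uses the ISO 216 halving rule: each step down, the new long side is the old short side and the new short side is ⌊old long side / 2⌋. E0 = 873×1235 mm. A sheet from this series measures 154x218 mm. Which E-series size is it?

E5

E0: 873 × 1235 mm
E1: 617 × 873 mm
E2: 436 × 617 mm
E3: 308 × 436 mm
E4: 218 × 308 mm
E5: 154 × 218 mm
E6: 109 × 154 mm
→ matches E5.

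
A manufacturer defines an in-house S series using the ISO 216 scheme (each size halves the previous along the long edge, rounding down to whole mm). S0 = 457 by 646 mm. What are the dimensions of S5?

80 × 114 mm

S1: ⌊646/2⌋ × 457 = 323 × 457 mm
S2: ⌊457/2⌋ × 323 = 228 × 323 mm
S3: ⌊323/2⌋ × 228 = 161 × 228 mm
S4: ⌊228/2⌋ × 161 = 114 × 161 mm
S5: ⌊161/2⌋ × 114 = 80 × 114 mm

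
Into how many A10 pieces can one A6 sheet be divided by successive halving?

A6 = 105 × 148 mm; A10 = 26 × 37 mm.
Each halving step doubles the count; 4 steps from A6 to A10.
2^4 = 16.

16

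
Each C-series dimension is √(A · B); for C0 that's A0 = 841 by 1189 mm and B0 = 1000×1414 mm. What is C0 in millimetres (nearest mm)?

Short: √(841 · 1000) = √841000 ≈ 917.1 mm.
Long: √(1189 · 1414) = √1681246 ≈ 1296.6 mm.

917 × 1297 mm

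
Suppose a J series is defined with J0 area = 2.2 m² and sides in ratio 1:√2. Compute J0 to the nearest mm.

Let the short side be w mm. Then w · w√2 = 2.2 m² = 2,200,000 mm².
w² = 2,200,000/√2, so w ≈ 1247.3 mm; long side = w√2 ≈ 1763.9 mm.

1247 × 1764 mm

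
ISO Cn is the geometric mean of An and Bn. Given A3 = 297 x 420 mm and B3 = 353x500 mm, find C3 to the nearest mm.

Short side: √(297 · 353) = √104841 ≈ 323.8 → 324 mm
Long side: √(420 · 500) = √210000 ≈ 458.3 → 458 mm

324 × 458 mm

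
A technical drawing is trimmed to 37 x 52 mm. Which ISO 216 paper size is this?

Aspect ratio 52/37 ≈ 1.405 — close to the ISO √2 ≈ 1.414.
In the A-series (A0 area = 1 m²): A9 = 37 × 52 mm.

A9 (37 × 52 mm)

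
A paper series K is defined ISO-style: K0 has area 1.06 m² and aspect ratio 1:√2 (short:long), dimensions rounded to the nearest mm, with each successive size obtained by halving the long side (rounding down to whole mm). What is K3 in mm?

306 × 433 mm

Let K0's short side be w mm. w · w√2 = 1.06 m² = 1,060,000 mm², so w ≈ 865.8 mm and w√2 ≈ 1224.4 mm → K0 = 866 × 1224 mm.
K1: ⌊1224/2⌋ × 866 = 612 × 866 mm
K2: ⌊866/2⌋ × 612 = 433 × 612 mm
K3: ⌊612/2⌋ × 433 = 306 × 433 mm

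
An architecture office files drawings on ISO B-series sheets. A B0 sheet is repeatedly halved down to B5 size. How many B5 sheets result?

32

B0 = 1000 × 1414 mm; B5 = 176 × 250 mm.
Each halving step doubles the count; 5 steps from B0 to B5.
2^5 = 32.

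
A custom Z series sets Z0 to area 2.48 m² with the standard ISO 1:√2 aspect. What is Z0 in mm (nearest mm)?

Let the short side be w mm. Then w · w√2 = 2.48 m² = 2,480,000 mm².
w² = 2,480,000/√2, so w ≈ 1324.2 mm; long side = w√2 ≈ 1872.8 mm.

1324 × 1873 mm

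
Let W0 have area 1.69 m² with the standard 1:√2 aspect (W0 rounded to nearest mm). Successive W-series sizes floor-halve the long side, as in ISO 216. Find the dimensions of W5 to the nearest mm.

193 × 273 mm

Let W0's short side be w mm. w · w√2 = 1.69 m² = 1,690,000 mm², so w ≈ 1093.2 mm and w√2 ≈ 1546.0 mm → W0 = 1093 × 1546 mm.
W1: ⌊1546/2⌋ × 1093 = 773 × 1093 mm
W2: ⌊1093/2⌋ × 773 = 546 × 773 mm
W3: ⌊773/2⌋ × 546 = 386 × 546 mm
W4: ⌊546/2⌋ × 386 = 273 × 386 mm
W5: ⌊386/2⌋ × 273 = 193 × 273 mm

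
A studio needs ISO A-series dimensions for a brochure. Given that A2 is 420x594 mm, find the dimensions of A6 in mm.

A3: ⌊594/2⌋ × 420 = 297 × 420 mm
A4: ⌊420/2⌋ × 297 = 210 × 297 mm
A5: ⌊297/2⌋ × 210 = 148 × 210 mm
A6: ⌊210/2⌋ × 148 = 105 × 148 mm

105 × 148 mm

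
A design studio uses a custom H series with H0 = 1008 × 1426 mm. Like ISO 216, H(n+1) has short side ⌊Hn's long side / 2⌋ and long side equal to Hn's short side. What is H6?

126 × 178 mm

H1: ⌊1426/2⌋ × 1008 = 713 × 1008 mm
H2: ⌊1008/2⌋ × 713 = 504 × 713 mm
H3: ⌊713/2⌋ × 504 = 356 × 504 mm
H4: ⌊504/2⌋ × 356 = 252 × 356 mm
H5: ⌊356/2⌋ × 252 = 178 × 252 mm
H6: ⌊252/2⌋ × 178 = 126 × 178 mm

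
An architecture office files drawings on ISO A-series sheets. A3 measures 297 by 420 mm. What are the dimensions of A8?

52 × 74 mm

A4: ⌊420/2⌋ × 297 = 210 × 297 mm
A5: ⌊297/2⌋ × 210 = 148 × 210 mm
A6: ⌊210/2⌋ × 148 = 105 × 148 mm
A7: ⌊148/2⌋ × 105 = 74 × 105 mm
A8: ⌊105/2⌋ × 74 = 52 × 74 mm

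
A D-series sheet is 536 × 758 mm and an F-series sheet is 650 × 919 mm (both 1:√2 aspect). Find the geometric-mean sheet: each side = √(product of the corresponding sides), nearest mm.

Short side: √(536 · 650) = √348400 ≈ 590.3 → 590 mm
Long side: √(758 · 919) = √696602 ≈ 834.6 → 835 mm

590 × 835 mm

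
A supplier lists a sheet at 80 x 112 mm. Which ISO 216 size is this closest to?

Aspect ratio 112/80 ≈ 1.400 — close to the ISO √2 ≈ 1.414.
In the C-series (envelope sizes, between A and B): C7 = 81 × 114 mm.
Off by 3 mm total — nearest standard size.

C7 (81 × 114 mm)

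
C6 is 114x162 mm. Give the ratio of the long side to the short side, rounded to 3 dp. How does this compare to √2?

162 / 114 = 1.421
ISO 216 targets √2 ≈ 1.414; the +0.007 deviation is from mm rounding.

1.421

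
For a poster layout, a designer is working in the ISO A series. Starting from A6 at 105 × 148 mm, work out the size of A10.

26 × 37 mm

A7: ⌊148/2⌋ × 105 = 74 × 105 mm
A8: ⌊105/2⌋ × 74 = 52 × 74 mm
A9: ⌊74/2⌋ × 52 = 37 × 52 mm
A10: ⌊52/2⌋ × 37 = 26 × 37 mm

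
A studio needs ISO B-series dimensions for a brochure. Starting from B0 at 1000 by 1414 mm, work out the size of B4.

B1: ⌊1414/2⌋ × 1000 = 707 × 1000 mm
B2: ⌊1000/2⌋ × 707 = 500 × 707 mm
B3: ⌊707/2⌋ × 500 = 353 × 500 mm
B4: ⌊500/2⌋ × 353 = 250 × 353 mm

250 × 353 mm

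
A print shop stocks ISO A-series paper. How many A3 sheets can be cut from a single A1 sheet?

Each ISO step halves the sheet: 1 × A1 → 2 × A2 → 4 × A3
From A1 to A3 is 2 halving steps: 2^2 = 4.

4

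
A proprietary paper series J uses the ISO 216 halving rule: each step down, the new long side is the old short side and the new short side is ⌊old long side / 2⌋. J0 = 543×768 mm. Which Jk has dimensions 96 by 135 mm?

J5

J0: 543 × 768 mm
J1: 384 × 543 mm
J2: 271 × 384 mm
J3: 192 × 271 mm
J4: 135 × 192 mm
J5: 96 × 135 mm
J6: 67 × 96 mm
→ matches J5.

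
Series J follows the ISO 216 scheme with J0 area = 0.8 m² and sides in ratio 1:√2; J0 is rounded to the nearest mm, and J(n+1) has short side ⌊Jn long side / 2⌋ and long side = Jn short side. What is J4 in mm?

Let J0's short side be w mm. w · w√2 = 0.8 m² = 800,000 mm², so w ≈ 752.1 mm and w√2 ≈ 1063.7 mm → J0 = 752 × 1064 mm.
J1: ⌊1064/2⌋ × 752 = 532 × 752 mm
J2: ⌊752/2⌋ × 532 = 376 × 532 mm
J3: ⌊532/2⌋ × 376 = 266 × 376 mm
J4: ⌊376/2⌋ × 266 = 188 × 266 mm

188 × 266 mm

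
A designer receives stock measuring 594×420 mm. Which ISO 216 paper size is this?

Aspect ratio 594/420 ≈ 1.414 — close to the ISO √2 ≈ 1.414.
In the A-series (A0 area = 1 m²): A2 = 420 × 594 mm.

A2 (420 × 594 mm)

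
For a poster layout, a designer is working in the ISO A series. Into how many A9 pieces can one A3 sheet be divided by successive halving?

64

Each ISO step halves the sheet: 1 × A3 → 2 × A4 → 4 × A5 → 8 × A6 → …
From A3 to A9 is 6 halving steps: 2^6 = 64.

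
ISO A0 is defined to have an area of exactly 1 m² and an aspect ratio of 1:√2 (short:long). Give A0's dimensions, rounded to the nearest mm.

841 × 1189 mm

Let the short side be w mm. Then the long side is w√2 and w · w√2 = 10⁶ mm².
w² = 10⁶/√2, so w = 1000 / 2^(1/4) ≈ 840.9 mm; long side = 1000 · 2^(1/4) ≈ 1189.2 mm.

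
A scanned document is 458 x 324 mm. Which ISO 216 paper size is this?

Aspect ratio 458/324 ≈ 1.414 — close to the ISO √2 ≈ 1.414.
In the C-series (envelope sizes, between A and B): C3 = 324 × 458 mm.

C3 (324 × 458 mm)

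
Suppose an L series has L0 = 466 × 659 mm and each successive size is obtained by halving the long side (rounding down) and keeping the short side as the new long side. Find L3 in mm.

L1: ⌊659/2⌋ × 466 = 329 × 466 mm
L2: ⌊466/2⌋ × 329 = 233 × 329 mm
L3: ⌊329/2⌋ × 233 = 164 × 233 mm

164 × 233 mm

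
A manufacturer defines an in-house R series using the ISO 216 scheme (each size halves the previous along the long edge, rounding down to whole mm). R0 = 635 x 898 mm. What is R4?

158 × 224 mm

R1: ⌊898/2⌋ × 635 = 449 × 635 mm
R2: ⌊635/2⌋ × 449 = 317 × 449 mm
R3: ⌊449/2⌋ × 317 = 224 × 317 mm
R4: ⌊317/2⌋ × 224 = 158 × 224 mm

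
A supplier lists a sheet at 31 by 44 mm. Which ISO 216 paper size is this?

B10 (31 × 44 mm)

Aspect ratio 44/31 ≈ 1.419 — close to the ISO √2 ≈ 1.414.
In the B-series (B0 = 1000 × 1414 mm): B10 = 31 × 44 mm.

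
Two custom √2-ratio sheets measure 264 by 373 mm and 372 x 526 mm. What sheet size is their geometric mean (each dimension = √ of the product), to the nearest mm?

313 × 443 mm

Short side: √(264 · 372) = √98208 ≈ 313.4 → 313 mm
Long side: √(373 · 526) = √196198 ≈ 442.9 → 443 mm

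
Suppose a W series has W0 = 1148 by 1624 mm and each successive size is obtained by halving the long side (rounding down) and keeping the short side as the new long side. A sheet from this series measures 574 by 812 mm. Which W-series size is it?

W2

W0: 1148 × 1624 mm
W1: 812 × 1148 mm
W2: 574 × 812 mm
W3: 406 × 574 mm
→ matches W2.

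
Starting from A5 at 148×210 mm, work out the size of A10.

26 × 37 mm

A6: ⌊210/2⌋ × 148 = 105 × 148 mm
A7: ⌊148/2⌋ × 105 = 74 × 105 mm
A8: ⌊105/2⌋ × 74 = 52 × 74 mm
A9: ⌊74/2⌋ × 52 = 37 × 52 mm
A10: ⌊52/2⌋ × 37 = 26 × 37 mm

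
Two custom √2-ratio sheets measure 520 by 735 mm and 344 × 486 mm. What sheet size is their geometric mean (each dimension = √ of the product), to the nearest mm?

423 × 598 mm

Short side: √(520 · 344) = √178880 ≈ 422.9 → 423 mm
Long side: √(735 · 486) = √357210 ≈ 597.7 → 598 mm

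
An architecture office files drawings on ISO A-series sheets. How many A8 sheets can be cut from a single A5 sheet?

A5 = 148 × 210 mm; A8 = 52 × 74 mm.
Each halving step doubles the count; 3 steps from A5 to A8.
2^3 = 8.

8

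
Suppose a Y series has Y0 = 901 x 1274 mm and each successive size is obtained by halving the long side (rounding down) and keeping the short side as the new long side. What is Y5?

Y1 = 637 × 901 mm (from Y0 by 1 halving).
Y2: ⌊901/2⌋ × 637 = 450 × 637 mm
Y3: ⌊637/2⌋ × 450 = 318 × 450 mm
Y4: ⌊450/2⌋ × 318 = 225 × 318 mm
Y5: ⌊318/2⌋ × 225 = 159 × 225 mm

159 × 225 mm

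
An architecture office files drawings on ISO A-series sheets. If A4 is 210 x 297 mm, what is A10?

26 × 37 mm

A5: ⌊297/2⌋ × 210 = 148 × 210 mm
A6: ⌊210/2⌋ × 148 = 105 × 148 mm
A7: ⌊148/2⌋ × 105 = 74 × 105 mm
A8: ⌊105/2⌋ × 74 = 52 × 74 mm
A9: ⌊74/2⌋ × 52 = 37 × 52 mm
A10: ⌊52/2⌋ × 37 = 26 × 37 mm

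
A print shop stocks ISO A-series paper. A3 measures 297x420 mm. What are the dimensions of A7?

A4: ⌊420/2⌋ × 297 = 210 × 297 mm
A5: ⌊297/2⌋ × 210 = 148 × 210 mm
A6: ⌊210/2⌋ × 148 = 105 × 148 mm
A7: ⌊148/2⌋ × 105 = 74 × 105 mm

74 × 105 mm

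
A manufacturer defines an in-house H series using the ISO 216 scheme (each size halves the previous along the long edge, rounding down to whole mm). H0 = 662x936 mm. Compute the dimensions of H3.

234 × 331 mm

H1: ⌊936/2⌋ × 662 = 468 × 662 mm
H2: ⌊662/2⌋ × 468 = 331 × 468 mm
H3: ⌊468/2⌋ × 331 = 234 × 331 mm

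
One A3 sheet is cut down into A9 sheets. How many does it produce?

A3 = 297 × 420 mm; A9 = 37 × 52 mm.
Each halving step doubles the count; 6 steps from A3 to A9.
2^6 = 64.

64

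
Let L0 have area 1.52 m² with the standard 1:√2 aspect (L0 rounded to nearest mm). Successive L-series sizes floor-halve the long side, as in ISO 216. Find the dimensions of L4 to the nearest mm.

259 × 366 mm

Let L0's short side be w mm. w · w√2 = 1.52 m² = 1,520,000 mm², so w ≈ 1036.7 mm and w√2 ≈ 1466.2 mm → L0 = 1037 × 1466 mm.
L1: ⌊1466/2⌋ × 1037 = 733 × 1037 mm
L2: ⌊1037/2⌋ × 733 = 518 × 733 mm
L3: ⌊733/2⌋ × 518 = 366 × 518 mm
L4: ⌊518/2⌋ × 366 = 259 × 366 mm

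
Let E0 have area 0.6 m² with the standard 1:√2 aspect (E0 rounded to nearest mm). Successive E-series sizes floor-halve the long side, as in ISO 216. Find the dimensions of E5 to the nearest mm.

115 × 162 mm

Let E0's short side be w mm. w · w√2 = 0.6 m² = 600,000 mm², so w ≈ 651.4 mm and w√2 ≈ 921.2 mm → E0 = 651 × 921 mm.
E1: ⌊921/2⌋ × 651 = 460 × 651 mm
E2: ⌊651/2⌋ × 460 = 325 × 460 mm
E3: ⌊460/2⌋ × 325 = 230 × 325 mm
E4: ⌊325/2⌋ × 230 = 162 × 230 mm
E5: ⌊230/2⌋ × 162 = 115 × 162 mm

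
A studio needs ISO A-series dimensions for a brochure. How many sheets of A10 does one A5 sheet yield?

Each ISO step halves the sheet: 1 × A5 → 2 × A6 → 4 × A7 → 8 × A8 → …
From A5 to A10 is 5 halving steps: 2^5 = 32.

32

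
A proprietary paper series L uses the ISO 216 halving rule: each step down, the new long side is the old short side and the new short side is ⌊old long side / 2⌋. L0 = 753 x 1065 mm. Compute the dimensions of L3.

L1: ⌊1065/2⌋ × 753 = 532 × 753 mm
L2: ⌊753/2⌋ × 532 = 376 × 532 mm
L3: ⌊532/2⌋ × 376 = 266 × 376 mm

266 × 376 mm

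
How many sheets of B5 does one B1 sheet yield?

16

Each ISO step halves the sheet: 1 × B1 → 2 × B2 → 4 × B3 → 8 × B4 → …
From B1 to B5 is 4 halving steps: 2^4 = 16.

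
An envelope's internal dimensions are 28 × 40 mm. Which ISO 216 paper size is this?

Aspect ratio 40/28 ≈ 1.429 — close to the ISO √2 ≈ 1.414.
In the C-series (envelope sizes, between A and B): C10 = 28 × 40 mm.

C10 (28 × 40 mm)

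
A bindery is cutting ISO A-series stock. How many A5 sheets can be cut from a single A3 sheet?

A3 = 297 × 420 mm; A5 = 148 × 210 mm.
Each halving step doubles the count; 2 steps from A3 to A5.
2^2 = 4.

4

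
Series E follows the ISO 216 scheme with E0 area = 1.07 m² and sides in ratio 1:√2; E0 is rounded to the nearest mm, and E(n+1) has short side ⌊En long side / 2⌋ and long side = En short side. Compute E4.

217 × 307 mm

Let E0's short side be w mm. w · w√2 = 1.07 m² = 1,070,000 mm², so w ≈ 869.8 mm and w√2 ≈ 1230.1 mm → E0 = 870 × 1230 mm.
E1: ⌊1230/2⌋ × 870 = 615 × 870 mm
E2: ⌊870/2⌋ × 615 = 435 × 615 mm
E3: ⌊615/2⌋ × 435 = 307 × 435 mm
E4: ⌊435/2⌋ × 307 = 217 × 307 mm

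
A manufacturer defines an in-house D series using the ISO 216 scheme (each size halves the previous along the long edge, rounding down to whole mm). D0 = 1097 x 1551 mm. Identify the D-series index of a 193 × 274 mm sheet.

D0: 1097 × 1551 mm
D1: 775 × 1097 mm
D2: 548 × 775 mm
D3: 387 × 548 mm
D4: 274 × 387 mm
D5: 193 × 274 mm
D6: 137 × 193 mm
→ matches D5.

D5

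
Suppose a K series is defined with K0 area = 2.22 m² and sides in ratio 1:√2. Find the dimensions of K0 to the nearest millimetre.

Let the short side be w mm. Then w · w√2 = 2.22 m² = 2,220,000 mm².
w² = 2,220,000/√2, so w ≈ 1252.9 mm; long side = w√2 ≈ 1771.9 mm.

1253 × 1772 mm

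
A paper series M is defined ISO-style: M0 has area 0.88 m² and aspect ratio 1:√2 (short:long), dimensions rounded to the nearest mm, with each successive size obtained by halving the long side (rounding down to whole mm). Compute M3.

Let M0's short side be w mm. w · w√2 = 0.88 m² = 880,000 mm², so w ≈ 788.8 mm and w√2 ≈ 1115.6 mm → M0 = 789 × 1116 mm.
M1: ⌊1116/2⌋ × 789 = 558 × 789 mm
M2: ⌊789/2⌋ × 558 = 394 × 558 mm
M3: ⌊558/2⌋ × 394 = 279 × 394 mm

279 × 394 mm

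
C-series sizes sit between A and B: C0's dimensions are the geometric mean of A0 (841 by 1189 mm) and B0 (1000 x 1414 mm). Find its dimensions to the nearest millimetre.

Short: √(841 · 1000) = √841000 ≈ 917.1 mm.
Long: √(1189 · 1414) = √1681246 ≈ 1296.6 mm.

917 × 1297 mm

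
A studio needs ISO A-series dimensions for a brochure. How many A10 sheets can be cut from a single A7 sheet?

8

Each ISO step halves the sheet: 1 × A7 → 2 × A8 → 4 × A9 → 8 × A10
From A7 to A10 is 3 halving steps: 2^3 = 8.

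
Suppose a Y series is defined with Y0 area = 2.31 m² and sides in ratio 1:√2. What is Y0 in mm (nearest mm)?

Let the short side be w mm. Then w · w√2 = 2.31 m² = 2,310,000 mm².
w² = 2,310,000/√2, so w ≈ 1278.1 mm; long side = w√2 ≈ 1807.4 mm.

1278 × 1807 mm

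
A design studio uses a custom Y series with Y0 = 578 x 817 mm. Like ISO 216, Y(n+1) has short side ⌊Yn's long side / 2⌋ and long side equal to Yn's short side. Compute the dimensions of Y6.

Y1 = 408 × 578 mm (from Y0 by 1 halving).
Y2: ⌊578/2⌋ × 408 = 289 × 408 mm
Y3: ⌊408/2⌋ × 289 = 204 × 289 mm
Y4: ⌊289/2⌋ × 204 = 144 × 204 mm
Y5: ⌊204/2⌋ × 144 = 102 × 144 mm
Y6: ⌊144/2⌋ × 102 = 72 × 102 mm

72 × 102 mm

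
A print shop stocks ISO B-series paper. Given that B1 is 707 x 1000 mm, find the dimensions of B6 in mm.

B2: ⌊1000/2⌋ × 707 = 500 × 707 mm
B3: ⌊707/2⌋ × 500 = 353 × 500 mm
B4: ⌊500/2⌋ × 353 = 250 × 353 mm
B5: ⌊353/2⌋ × 250 = 176 × 250 mm
B6: ⌊250/2⌋ × 176 = 125 × 176 mm

125 × 176 mm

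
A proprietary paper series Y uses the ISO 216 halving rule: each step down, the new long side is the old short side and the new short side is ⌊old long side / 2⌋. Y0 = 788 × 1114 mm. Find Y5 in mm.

Y1: ⌊1114/2⌋ × 788 = 557 × 788 mm
Y2: ⌊788/2⌋ × 557 = 394 × 557 mm
Y3: ⌊557/2⌋ × 394 = 278 × 394 mm
Y4: ⌊394/2⌋ × 278 = 197 × 278 mm
Y5: ⌊278/2⌋ × 197 = 139 × 197 mm

139 × 197 mm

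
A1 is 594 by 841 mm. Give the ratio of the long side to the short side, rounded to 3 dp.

1.416

841 / 594 = 1.416
ISO 216 targets √2 ≈ 1.414; the +0.002 deviation is from mm rounding.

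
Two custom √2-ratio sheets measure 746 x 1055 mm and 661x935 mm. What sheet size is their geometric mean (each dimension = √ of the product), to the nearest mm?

Short side: √(746 · 661) = √493106 ≈ 702.2 → 702 mm
Long side: √(1055 · 935) = √986425 ≈ 993.2 → 993 mm

702 × 993 mm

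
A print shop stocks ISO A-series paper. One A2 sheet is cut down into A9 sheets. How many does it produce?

A2 = 420 × 594 mm; A9 = 37 × 52 mm.
Each halving step doubles the count; 7 steps from A2 to A9.
2^7 = 128.

128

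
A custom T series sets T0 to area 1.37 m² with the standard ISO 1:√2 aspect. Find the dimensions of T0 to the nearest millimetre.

984 × 1392 mm

Let the short side be w mm. Then w · w√2 = 1.37 m² = 1,370,000 mm².
w² = 1,370,000/√2, so w ≈ 984.2 mm; long side = w√2 ≈ 1391.9 mm.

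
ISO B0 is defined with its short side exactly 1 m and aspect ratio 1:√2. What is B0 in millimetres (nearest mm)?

Short side = 1000 mm; long side = 1000√2 ≈ 1414.2 mm.

1000 × 1414 mm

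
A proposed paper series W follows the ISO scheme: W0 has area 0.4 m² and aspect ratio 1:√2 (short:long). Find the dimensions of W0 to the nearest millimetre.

Let the short side be w mm. Then w · w√2 = 0.4 m² = 400,000 mm².
w² = 400,000/√2, so w ≈ 531.8 mm; long side = w√2 ≈ 752.1 mm.

532 × 752 mm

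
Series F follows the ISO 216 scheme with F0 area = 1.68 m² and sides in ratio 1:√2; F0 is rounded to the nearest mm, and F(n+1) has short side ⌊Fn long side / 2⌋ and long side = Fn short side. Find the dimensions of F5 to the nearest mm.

Let F0's short side be w mm. w · w√2 = 1.68 m² = 1,680,000 mm², so w ≈ 1089.9 mm and w√2 ≈ 1541.4 mm → F0 = 1090 × 1541 mm.
F1: ⌊1541/2⌋ × 1090 = 770 × 1090 mm
F2: ⌊1090/2⌋ × 770 = 545 × 770 mm
F3: ⌊770/2⌋ × 545 = 385 × 545 mm
F4: ⌊545/2⌋ × 385 = 272 × 385 mm
F5: ⌊385/2⌋ × 272 = 192 × 272 mm

192 × 272 mm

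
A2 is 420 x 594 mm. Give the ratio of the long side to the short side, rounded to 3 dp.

1.414

594 / 420 = 1.414
Matches √2 ≈ 1.414 — the ISO 216 defining ratio.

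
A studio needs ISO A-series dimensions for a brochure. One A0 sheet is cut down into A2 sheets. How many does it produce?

Each ISO step halves the sheet: 1 × A0 → 2 × A1 → 4 × A2
From A0 to A2 is 2 halving steps: 2^2 = 4.

4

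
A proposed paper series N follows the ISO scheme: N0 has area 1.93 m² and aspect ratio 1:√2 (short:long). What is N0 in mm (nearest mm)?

1168 × 1652 mm

Let the short side be w mm. Then w · w√2 = 1.93 m² = 1,930,000 mm².
w² = 1,930,000/√2, so w ≈ 1168.2 mm; long side = w√2 ≈ 1652.1 mm.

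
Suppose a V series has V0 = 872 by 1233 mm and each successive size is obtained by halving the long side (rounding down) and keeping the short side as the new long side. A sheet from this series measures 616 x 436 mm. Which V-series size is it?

V2

V0: 872 × 1233 mm
V1: 616 × 872 mm
V2: 436 × 616 mm
V3: 308 × 436 mm
→ matches V2.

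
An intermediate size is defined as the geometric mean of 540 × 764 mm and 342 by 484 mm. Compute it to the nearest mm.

Short side: √(540 · 342) = √184680 ≈ 429.7 → 430 mm
Long side: √(764 · 484) = √369776 ≈ 608.1 → 608 mm

430 × 608 mm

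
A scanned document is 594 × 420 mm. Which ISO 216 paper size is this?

Aspect ratio 594/420 ≈ 1.414 — close to the ISO √2 ≈ 1.414.
In the A-series (A0 area = 1 m²): A2 = 420 × 594 mm.

A2 (420 × 594 mm)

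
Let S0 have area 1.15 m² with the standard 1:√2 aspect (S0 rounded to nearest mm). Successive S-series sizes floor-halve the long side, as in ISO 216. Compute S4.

Let S0's short side be w mm. w · w√2 = 1.15 m² = 1,150,000 mm², so w ≈ 901.8 mm and w√2 ≈ 1275.3 mm → S0 = 902 × 1275 mm.
S1: ⌊1275/2⌋ × 902 = 637 × 902 mm
S2: ⌊902/2⌋ × 637 = 451 × 637 mm
S3: ⌊637/2⌋ × 451 = 318 × 451 mm
S4: ⌊451/2⌋ × 318 = 225 × 318 mm

225 × 318 mm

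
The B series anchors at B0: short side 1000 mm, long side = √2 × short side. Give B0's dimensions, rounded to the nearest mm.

Short side = 1000 mm; long side = 1000√2 ≈ 1414.2 mm.

1000 × 1414 mm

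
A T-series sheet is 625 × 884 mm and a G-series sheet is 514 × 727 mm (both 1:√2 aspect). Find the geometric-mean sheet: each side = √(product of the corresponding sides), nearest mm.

567 × 802 mm

Short side: √(625 · 514) = √321250 ≈ 566.8 → 567 mm
Long side: √(884 · 727) = √642668 ≈ 801.7 → 802 mm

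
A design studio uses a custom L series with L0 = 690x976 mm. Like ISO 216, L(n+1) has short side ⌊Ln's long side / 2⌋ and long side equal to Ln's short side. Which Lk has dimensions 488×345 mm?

L0: 690 × 976 mm
L1: 488 × 690 mm
L2: 345 × 488 mm
L3: 244 × 345 mm
→ matches L2.

L2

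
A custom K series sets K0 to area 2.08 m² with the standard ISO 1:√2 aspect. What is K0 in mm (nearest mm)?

Let the short side be w mm. Then w · w√2 = 2.08 m² = 2,080,000 mm².
w² = 2,080,000/√2, so w ≈ 1212.8 mm; long side = w√2 ≈ 1715.1 mm.

1213 × 1715 mm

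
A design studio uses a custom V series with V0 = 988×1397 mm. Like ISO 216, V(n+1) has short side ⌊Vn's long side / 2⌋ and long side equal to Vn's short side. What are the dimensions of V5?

V1: ⌊1397/2⌋ × 988 = 698 × 988 mm
V2: ⌊988/2⌋ × 698 = 494 × 698 mm
V3: ⌊698/2⌋ × 494 = 349 × 494 mm
V4: ⌊494/2⌋ × 349 = 247 × 349 mm
V5: ⌊349/2⌋ × 247 = 174 × 247 mm

174 × 247 mm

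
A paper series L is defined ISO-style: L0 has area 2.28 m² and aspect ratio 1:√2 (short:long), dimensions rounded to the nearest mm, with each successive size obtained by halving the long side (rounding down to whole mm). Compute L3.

Let L0's short side be w mm. w · w√2 = 2.28 m² = 2,280,000 mm², so w ≈ 1269.7 mm and w√2 ≈ 1795.7 mm → L0 = 1270 × 1796 mm.
L1: ⌊1796/2⌋ × 1270 = 898 × 1270 mm
L2: ⌊1270/2⌋ × 898 = 635 × 898 mm
L3: ⌊898/2⌋ × 635 = 449 × 635 mm

449 × 635 mm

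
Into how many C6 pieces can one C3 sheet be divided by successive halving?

Each ISO step halves the sheet: 1 × C3 → 2 × C4 → 4 × C5 → 8 × C6
From C3 to C6 is 3 halving steps: 2^3 = 8.

8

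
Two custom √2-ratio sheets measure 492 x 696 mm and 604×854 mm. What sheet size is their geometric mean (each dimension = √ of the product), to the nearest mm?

Short side: √(492 · 604) = √297168 ≈ 545.1 → 545 mm
Long side: √(696 · 854) = √594384 ≈ 771.0 → 771 mm

545 × 771 mm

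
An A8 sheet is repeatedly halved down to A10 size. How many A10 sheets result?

Each ISO step halves the sheet: 1 × A8 → 2 × A9 → 4 × A10
From A8 to A10 is 2 halving steps: 2^2 = 4.

4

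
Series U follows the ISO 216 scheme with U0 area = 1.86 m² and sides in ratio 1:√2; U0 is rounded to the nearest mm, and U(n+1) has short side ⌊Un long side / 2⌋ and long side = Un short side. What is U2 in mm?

573 × 811 mm

Let U0's short side be w mm. w · w√2 = 1.86 m² = 1,860,000 mm², so w ≈ 1146.8 mm and w√2 ≈ 1621.9 mm → U0 = 1147 × 1622 mm.
U1: ⌊1622/2⌋ × 1147 = 811 × 1147 mm
U2: ⌊1147/2⌋ × 811 = 573 × 811 mm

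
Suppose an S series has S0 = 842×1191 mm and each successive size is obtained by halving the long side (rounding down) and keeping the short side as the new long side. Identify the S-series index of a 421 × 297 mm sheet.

S3

S0: 842 × 1191 mm
S1: 595 × 842 mm
S2: 421 × 595 mm
S3: 297 × 421 mm
S4: 210 × 297 mm
→ matches S3.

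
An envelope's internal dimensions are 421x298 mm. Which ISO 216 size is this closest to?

A3 (297 × 420 mm)

Aspect ratio 421/298 ≈ 1.413 — close to the ISO √2 ≈ 1.414.
In the A-series (A0 area = 1 m²): A3 = 297 × 420 mm.
Off by 2 mm total — nearest standard size.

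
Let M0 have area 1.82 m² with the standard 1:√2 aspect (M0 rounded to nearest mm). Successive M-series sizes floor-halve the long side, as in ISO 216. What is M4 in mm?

Let M0's short side be w mm. w · w√2 = 1.82 m² = 1,820,000 mm², so w ≈ 1134.4 mm and w√2 ≈ 1604.3 mm → M0 = 1134 × 1604 mm.
M1: ⌊1604/2⌋ × 1134 = 802 × 1134 mm
M2: ⌊1134/2⌋ × 802 = 567 × 802 mm
M3: ⌊802/2⌋ × 567 = 401 × 567 mm
M4: ⌊567/2⌋ × 401 = 283 × 401 mm

283 × 401 mm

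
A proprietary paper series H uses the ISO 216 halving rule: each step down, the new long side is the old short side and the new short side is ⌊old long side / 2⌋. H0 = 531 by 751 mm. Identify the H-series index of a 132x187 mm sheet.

H0: 531 × 751 mm
H1: 375 × 531 mm
H2: 265 × 375 mm
H3: 187 × 265 mm
H4: 132 × 187 mm
H5: 93 × 132 mm
→ matches H4.

H4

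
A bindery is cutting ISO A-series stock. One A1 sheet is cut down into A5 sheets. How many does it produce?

16

Each ISO step halves the sheet: 1 × A1 → 2 × A2 → 4 × A3 → 8 × A4 → …
From A1 to A5 is 4 halving steps: 2^4 = 16.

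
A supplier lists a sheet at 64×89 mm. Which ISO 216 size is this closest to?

Aspect ratio 89/64 ≈ 1.391 (ISO target is √2 ≈ 1.414).
In the B-series (B0 = 1000 × 1414 mm): B8 = 62 × 88 mm.
Off by 3 mm total — nearest standard size.

B8 (62 × 88 mm)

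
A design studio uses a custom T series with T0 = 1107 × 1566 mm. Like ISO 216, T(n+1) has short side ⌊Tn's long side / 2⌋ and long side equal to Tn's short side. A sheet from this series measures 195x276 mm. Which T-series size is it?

T0: 1107 × 1566 mm
T1: 783 × 1107 mm
T2: 553 × 783 mm
T3: 391 × 553 mm
T4: 276 × 391 mm
T5: 195 × 276 mm
T6: 138 × 195 mm
→ matches T5.

T5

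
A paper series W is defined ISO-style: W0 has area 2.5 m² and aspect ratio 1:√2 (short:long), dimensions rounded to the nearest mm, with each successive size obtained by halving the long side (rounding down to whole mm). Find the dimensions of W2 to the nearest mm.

Let W0's short side be w mm. w · w√2 = 2.5 m² = 2,500,000 mm², so w ≈ 1329.6 mm and w√2 ≈ 1880.3 mm → W0 = 1330 × 1880 mm.
W1: ⌊1880/2⌋ × 1330 = 940 × 1330 mm
W2: ⌊1330/2⌋ × 940 = 665 × 940 mm

665 × 940 mm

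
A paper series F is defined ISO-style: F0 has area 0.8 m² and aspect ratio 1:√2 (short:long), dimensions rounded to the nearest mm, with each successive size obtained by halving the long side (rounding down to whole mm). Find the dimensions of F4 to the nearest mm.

188 × 266 mm

Let F0's short side be w mm. w · w√2 = 0.8 m² = 800,000 mm², so w ≈ 752.1 mm and w√2 ≈ 1063.7 mm → F0 = 752 × 1064 mm.
F1: ⌊1064/2⌋ × 752 = 532 × 752 mm
F2: ⌊752/2⌋ × 532 = 376 × 532 mm
F3: ⌊532/2⌋ × 376 = 266 × 376 mm
F4: ⌊376/2⌋ × 266 = 188 × 266 mm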